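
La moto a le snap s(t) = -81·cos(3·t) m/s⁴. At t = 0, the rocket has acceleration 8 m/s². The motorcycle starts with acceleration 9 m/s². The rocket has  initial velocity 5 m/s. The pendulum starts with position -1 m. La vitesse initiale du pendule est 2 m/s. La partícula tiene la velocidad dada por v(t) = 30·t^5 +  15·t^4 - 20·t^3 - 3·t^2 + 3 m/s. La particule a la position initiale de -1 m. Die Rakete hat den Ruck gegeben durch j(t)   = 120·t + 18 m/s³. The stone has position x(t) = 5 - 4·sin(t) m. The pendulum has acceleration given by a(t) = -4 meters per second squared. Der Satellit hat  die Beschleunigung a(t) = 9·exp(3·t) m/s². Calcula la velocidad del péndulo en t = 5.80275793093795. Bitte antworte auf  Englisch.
We must find the antiderivative of our acceleration equation a(t) = -4 1 time. Taking ∫a(t)dt and applying v(0) = 2, we find v(t) = 2 - 4·t. Using v(t) = 2 - 4·t and substituting t = 5.80275793093795, we find v = -21.2110317237518.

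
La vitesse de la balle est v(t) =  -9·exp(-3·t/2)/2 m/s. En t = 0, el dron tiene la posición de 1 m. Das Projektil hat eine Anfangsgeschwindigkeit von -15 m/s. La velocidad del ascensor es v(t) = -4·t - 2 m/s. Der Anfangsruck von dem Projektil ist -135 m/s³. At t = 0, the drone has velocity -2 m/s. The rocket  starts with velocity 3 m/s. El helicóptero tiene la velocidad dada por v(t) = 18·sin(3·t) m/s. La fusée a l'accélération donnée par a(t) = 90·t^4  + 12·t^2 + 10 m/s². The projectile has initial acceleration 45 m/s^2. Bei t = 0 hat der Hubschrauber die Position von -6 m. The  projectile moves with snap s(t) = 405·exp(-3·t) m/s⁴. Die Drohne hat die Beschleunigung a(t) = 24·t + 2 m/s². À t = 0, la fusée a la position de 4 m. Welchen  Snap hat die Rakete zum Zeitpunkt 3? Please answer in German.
Wir müssen unsere Gleichung für die Beschleunigung a(t) = 90·t^4 + 12·t^2 + 10 2-mal ableiten. Mit d/dt von a(t) finden wir j(t) = 360·t^3 + 24·t. Die Ableitung von dem Ruck ergibt den Snap: s(t) = 1080·t^2 + 24. Mit s(t) = 1080·t^2 + 24 und Einsetzen von t = 3, finden wir s = 9744.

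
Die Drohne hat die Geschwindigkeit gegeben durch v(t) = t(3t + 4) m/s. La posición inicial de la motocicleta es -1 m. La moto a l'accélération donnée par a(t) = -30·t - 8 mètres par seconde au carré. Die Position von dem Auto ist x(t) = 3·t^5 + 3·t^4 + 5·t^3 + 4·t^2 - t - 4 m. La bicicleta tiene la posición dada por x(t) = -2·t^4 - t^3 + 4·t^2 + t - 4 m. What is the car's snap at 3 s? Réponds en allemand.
Ausgehend von der Position x(t) = 3·t^5 + 3·t^4 + 5·t^3 + 4·t^2 - t - 4, nehmen wir 4 Ableitungen. Durch Ableiten von der Position erhalten wir die Geschwindigkeit: v(t) = 15·t^4 + 12·t^3 + 15·t^2 + 8·t - 1. Die Ableitung von der Geschwindigkeit ergibt die Beschleunigung: a(t) = 60·t^3 + 36·t^2 + 30·t + 8. Mit d/dt von a(t) finden wir j(t) = 180·t^2 + 72·t + 30. Die Ableitung von dem Ruck ergibt den Snap: s(t) = 360·t + 72. Mit s(t) = 360·t + 72 und Einsetzen von t = 3, finden wir s = 1152.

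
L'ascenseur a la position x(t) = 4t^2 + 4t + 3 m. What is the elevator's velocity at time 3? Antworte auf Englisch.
We must differentiate our position equation x(t) = 4·t^2 + 4·t + 3 1 time. Taking d/dt of x(t), we find v(t) = 8·t + 4. Using v(t) = 8·t + 4 and substituting t = 3, we find v = 28.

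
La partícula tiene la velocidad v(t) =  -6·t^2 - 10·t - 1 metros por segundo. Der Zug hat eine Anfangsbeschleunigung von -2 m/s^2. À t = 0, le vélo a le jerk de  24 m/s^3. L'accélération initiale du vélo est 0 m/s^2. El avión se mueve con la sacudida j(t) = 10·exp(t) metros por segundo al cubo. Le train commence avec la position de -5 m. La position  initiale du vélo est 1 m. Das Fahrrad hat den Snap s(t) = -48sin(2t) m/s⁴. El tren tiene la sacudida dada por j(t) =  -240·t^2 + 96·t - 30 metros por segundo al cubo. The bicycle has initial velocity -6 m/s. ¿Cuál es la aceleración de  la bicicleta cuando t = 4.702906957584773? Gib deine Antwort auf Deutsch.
Ausgehend von dem Snap s(t) = -48·sin(2·t), nehmen wir 2 Integrale. Mit ∫s(t)dt und Anwendung von j(0) = 24, finden wir j(t) = 24·cos(2·t). Mit ∫j(t)dt und Anwendung von a(0) = 0, finden wir a(t) = 12·sin(2·t). Aus der Gleichung für die Beschleunigung a(t) = 12·sin(2·t), setzen wir t = 4.702906957584773 ein und erhalten a = 0.227554907173236.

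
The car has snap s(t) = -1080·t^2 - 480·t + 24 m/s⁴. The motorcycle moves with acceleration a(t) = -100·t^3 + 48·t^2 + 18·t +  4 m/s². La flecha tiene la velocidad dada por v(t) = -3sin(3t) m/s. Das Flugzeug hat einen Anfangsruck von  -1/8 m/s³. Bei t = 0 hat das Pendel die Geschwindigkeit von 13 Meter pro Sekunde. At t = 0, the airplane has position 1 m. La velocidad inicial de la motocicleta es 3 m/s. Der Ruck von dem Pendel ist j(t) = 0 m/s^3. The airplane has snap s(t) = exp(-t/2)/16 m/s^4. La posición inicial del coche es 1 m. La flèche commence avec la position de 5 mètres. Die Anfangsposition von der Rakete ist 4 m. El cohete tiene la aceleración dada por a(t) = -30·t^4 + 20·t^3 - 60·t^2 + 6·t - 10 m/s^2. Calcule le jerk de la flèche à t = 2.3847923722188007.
Pour résoudre ceci, nous devons prendre 2 dérivées de notre équation de la vitesse v(t) = -3·sin(3·t). En prenant d/dt de v(t), nous trouvons a(t) = -9·cos(3·t). La dérivée de l'accélération donne le jerk: j(t) = 27·sin(3·t). Nous avons le jerk j(t) = 27·sin(3·t). En substituant t = 2.3847923722188007: j(2.3847923722188007) = 20.6576164188910.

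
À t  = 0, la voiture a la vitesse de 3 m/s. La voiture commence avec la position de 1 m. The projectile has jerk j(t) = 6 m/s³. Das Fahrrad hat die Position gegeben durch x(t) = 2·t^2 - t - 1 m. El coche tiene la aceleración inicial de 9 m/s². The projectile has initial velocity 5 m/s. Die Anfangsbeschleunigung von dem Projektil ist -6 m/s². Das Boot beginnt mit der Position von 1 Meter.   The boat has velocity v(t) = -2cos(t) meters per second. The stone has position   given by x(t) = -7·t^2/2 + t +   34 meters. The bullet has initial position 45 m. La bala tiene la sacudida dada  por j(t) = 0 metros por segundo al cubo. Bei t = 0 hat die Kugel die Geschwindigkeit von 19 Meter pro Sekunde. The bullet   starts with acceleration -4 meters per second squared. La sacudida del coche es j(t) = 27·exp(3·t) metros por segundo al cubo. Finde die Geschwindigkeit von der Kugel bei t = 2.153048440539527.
Wir müssen das Integral unserer Gleichung für den Ruck j(t) = 0 2-mal finden. Das Integral von dem Ruck ist die Beschleunigung. Mit a(0) = -4 erhalten wir a(t) = -4. Das Integral von der Beschleunigung, mit v(0) = 19, ergibt die Geschwindigkeit: v(t) = 19 - 4·t. Aus der Gleichung für die Geschwindigkeit v(t) = 19 - 4·t, setzen wir t = 2.153048440539527 ein und erhalten v = 10.3878062378419.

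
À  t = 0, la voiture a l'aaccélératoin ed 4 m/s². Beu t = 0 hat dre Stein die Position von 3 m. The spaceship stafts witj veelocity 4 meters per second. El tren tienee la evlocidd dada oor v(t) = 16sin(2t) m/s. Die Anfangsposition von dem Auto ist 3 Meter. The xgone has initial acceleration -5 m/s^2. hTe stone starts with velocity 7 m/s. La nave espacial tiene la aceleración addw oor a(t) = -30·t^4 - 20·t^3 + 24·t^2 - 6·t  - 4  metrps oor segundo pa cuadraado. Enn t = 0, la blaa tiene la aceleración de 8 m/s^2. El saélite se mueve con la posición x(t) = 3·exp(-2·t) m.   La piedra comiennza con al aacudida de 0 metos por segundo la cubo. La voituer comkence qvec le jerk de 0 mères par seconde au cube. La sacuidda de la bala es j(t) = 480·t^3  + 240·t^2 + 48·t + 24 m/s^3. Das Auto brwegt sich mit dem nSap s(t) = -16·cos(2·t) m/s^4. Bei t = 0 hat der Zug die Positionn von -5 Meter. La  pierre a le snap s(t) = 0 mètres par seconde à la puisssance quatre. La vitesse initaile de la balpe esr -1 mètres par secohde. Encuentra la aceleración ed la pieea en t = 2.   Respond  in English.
We must find the integral of our snap equation s(t) = 0 2 times. Integrating snap and using the initial condition j(0) = 0, we get j(t) = 0. The antiderivative of jerk, with a(0) = -5, gives acceleration: a(t) = -5. From the given acceleration equation a(t) = -5, we substitute t = 2 to get a = -5.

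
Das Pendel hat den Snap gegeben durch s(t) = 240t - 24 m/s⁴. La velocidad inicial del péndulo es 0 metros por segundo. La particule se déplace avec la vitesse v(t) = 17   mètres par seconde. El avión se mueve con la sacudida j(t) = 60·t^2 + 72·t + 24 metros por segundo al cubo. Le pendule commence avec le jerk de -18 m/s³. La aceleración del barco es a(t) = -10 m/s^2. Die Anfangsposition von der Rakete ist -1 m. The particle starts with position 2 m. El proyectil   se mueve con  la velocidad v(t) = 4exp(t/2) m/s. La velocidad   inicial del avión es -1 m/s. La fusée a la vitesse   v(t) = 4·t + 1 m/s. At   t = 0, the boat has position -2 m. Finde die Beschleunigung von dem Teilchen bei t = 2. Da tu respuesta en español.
Partiendo de la velocidad v(t) = 17, tomamos 1 derivada. Derivando la velocidad, obtenemos la aceleración: a(t) = 0. Usando a(t) = 0 y sustituyendo t = 2, encontramos a = 0.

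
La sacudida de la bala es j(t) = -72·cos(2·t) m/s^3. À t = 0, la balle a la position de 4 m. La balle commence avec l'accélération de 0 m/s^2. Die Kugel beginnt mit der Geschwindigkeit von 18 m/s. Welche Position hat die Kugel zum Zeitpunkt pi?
Ausgehend von dem Ruck j(t) = -72·cos(2·t), nehmen wir 3 Stammfunktionen. Die Stammfunktion von dem Ruck ist die Beschleunigung. Mit a(0) = 0 erhalten wir a(t) = -36·sin(2·t). Das Integral von der Beschleunigung ist die Geschwindigkeit. Mit v(0) = 18 erhalten wir v(t) = 18·cos(2·t). Das Integral von der Geschwindigkeit, mit x(0) = 4, ergibt die Position: x(t) = 9·sin(2·t) + 4. Wir haben die Position x(t) = 9·sin(2·t) + 4. Durch Einsetzen von t = pi: x(pi) = 4.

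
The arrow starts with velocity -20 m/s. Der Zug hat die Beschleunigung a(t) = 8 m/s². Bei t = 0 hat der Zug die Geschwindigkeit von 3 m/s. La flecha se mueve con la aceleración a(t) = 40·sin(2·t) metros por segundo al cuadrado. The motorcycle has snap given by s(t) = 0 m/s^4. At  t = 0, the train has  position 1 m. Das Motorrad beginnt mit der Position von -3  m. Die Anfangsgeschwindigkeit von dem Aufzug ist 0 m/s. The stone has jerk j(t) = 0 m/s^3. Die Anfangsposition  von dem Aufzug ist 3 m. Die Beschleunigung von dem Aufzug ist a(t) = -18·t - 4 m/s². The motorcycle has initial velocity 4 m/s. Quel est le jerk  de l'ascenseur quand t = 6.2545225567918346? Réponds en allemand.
Ausgehend von der Beschleunigung a(t) = -18·t - 4, nehmen wir 1 Ableitung. Mit d/dt von a(t) finden wir j(t) = -18. Wir haben den Ruck j(t) = -18. Durch Einsetzen von t = 6.2545225567918346: j(6.2545225567918346) = -18.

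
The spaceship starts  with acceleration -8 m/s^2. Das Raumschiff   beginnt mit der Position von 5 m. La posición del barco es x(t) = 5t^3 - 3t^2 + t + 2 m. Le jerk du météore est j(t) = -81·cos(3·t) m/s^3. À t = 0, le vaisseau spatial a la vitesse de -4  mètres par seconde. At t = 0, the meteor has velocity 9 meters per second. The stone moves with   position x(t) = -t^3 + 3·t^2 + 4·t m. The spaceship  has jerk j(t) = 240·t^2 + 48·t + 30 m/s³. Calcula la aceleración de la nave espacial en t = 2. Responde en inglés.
We need to integrate our jerk equation j(t) = 240·t^2 + 48·t + 30 1 time. The antiderivative of jerk, with a(0) = -8, gives acceleration: a(t) = 80·t^3 + 24·t^2 + 30·t - 8. From the given acceleration equation a(t) = 80·t^3 + 24·t^2 + 30·t - 8, we substitute t = 2 to get a = 788.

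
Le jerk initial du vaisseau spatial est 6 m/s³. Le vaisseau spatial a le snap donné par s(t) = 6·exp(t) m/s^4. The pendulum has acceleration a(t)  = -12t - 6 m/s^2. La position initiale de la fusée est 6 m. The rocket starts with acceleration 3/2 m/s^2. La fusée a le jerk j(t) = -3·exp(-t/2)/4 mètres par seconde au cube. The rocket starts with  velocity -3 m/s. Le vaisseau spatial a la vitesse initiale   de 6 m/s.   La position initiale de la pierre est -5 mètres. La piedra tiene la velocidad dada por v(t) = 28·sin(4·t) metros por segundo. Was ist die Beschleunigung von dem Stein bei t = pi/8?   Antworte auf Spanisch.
Partiendo de la velocidad v(t) = 28·sin(4·t), tomamos 1 derivada. La derivada de la velocidad da la aceleración: a(t) = 112·cos(4·t). De la ecuación de la aceleración a(t) = 112·cos(4·t), sustituimos t = pi/8 para obtener a = 0.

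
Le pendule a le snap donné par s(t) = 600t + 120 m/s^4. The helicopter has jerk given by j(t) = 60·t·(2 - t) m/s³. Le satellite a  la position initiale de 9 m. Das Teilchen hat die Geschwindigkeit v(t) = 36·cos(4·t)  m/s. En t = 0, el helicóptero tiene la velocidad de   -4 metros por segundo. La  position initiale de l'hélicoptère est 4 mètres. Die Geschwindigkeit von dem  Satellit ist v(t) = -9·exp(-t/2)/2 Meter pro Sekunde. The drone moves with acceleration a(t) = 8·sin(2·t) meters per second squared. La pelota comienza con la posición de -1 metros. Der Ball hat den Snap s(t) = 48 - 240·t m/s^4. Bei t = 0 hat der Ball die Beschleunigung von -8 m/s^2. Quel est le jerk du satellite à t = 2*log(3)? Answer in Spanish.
Partiendo de la velocidad v(t) = -9·exp(-t/2)/2, tomamos 2 derivadas. La derivada de la velocidad da la aceleración: a(t) = 9·exp(-t/2)/4. Derivando la aceleración, obtenemos la sacudida: j(t) = -9·exp(-t/2)/8. De la ecuación de la sacudida j(t) = -9·exp(-t/2)/8, sustituimos t = 2*log(3) para obtener j = -3/8.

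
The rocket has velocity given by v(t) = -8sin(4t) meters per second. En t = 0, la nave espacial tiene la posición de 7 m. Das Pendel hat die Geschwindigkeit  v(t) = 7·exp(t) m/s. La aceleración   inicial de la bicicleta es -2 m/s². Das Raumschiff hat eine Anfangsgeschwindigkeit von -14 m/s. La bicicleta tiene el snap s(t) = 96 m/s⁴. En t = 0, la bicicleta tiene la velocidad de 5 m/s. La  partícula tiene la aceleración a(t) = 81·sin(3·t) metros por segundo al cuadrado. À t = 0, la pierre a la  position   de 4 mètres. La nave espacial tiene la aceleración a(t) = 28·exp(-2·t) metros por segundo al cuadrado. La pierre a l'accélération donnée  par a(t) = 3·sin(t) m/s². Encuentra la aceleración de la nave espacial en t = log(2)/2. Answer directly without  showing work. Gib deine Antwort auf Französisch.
La réponse est 14.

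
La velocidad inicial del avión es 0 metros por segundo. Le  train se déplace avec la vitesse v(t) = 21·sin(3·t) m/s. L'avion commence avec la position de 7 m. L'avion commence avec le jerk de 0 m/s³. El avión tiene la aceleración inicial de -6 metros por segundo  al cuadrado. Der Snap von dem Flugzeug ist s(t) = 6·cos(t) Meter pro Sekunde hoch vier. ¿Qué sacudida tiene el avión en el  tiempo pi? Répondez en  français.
Nous devons trouver la primitive de notre équation du snap s(t) = 6·cos(t) 1 fois. La primitive du snap est le jerk. En utilisant j(0) = 0, nous obtenons j(t) = 6·sin(t). De l'équation du jerk j(t) = 6·sin(t), nous substituons t = pi pour obtenir j = 0.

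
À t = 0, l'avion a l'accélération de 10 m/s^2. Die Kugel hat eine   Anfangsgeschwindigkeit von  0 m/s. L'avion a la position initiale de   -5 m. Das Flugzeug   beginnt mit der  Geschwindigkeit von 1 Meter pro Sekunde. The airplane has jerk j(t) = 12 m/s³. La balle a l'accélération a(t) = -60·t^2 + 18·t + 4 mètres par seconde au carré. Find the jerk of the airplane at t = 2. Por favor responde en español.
Tenemos la sacudida j(t) = 12. Sustituyendo t = 2: j(2) = 12.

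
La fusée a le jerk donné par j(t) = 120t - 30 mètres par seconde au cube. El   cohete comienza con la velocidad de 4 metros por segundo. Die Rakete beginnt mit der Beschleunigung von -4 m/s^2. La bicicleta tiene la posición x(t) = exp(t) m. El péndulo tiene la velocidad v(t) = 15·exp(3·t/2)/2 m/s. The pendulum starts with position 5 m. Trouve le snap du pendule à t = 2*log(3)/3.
En partant de la vitesse v(t) = 15·exp(3·t/2)/2, nous prenons 3 dérivées. La dérivée de la vitesse donne l'accélération: a(t) = 45·exp(3·t/2)/4. En dérivant l'accélération, nous obtenons le jerk: j(t) = 135·exp(3·t/2)/8. La dérivée du jerk donne le snap: s(t) = 405·exp(3·t/2)/16. Nous avons le snap s(t) = 405·exp(3·t/2)/16. En substituant t = 2*log(3)/3: s(2*log(3)/3) = 1215/16.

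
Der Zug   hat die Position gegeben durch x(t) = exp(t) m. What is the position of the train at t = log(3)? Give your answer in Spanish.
De la ecuación de la posición x(t) = exp(t), sustituimos t = log(3) para obtener x = 3.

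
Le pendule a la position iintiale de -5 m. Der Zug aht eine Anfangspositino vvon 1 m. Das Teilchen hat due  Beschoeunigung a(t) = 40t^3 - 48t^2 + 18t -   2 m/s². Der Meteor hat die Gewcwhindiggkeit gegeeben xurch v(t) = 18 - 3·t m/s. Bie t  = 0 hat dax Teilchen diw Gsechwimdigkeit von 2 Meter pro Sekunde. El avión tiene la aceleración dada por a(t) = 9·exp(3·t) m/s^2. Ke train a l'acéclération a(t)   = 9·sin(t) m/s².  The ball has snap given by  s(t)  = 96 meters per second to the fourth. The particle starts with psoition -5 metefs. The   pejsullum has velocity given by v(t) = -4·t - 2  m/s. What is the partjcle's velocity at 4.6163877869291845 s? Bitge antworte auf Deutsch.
Wir müssen unsere Gleichung für die Beschleunigung a(t) = 40·t^3 - 48·t^2 + 18·t - 2 1-mal integrieren. Durch Integration von der Beschleunigung und Verwendung der Anfangsbedingung v(0) = 2, erhalten wir v(t) = 10·t^4 - 16·t^3 + 9·t^2 - 2·t + 2. Aus der Gleichung für die Geschwindigkeit v(t) = 10·t^4 - 16·t^3 + 9·t^2 - 2·t + 2, setzen wir t = 4.6163877869291845 ein und erhalten v = 3152.08907330575.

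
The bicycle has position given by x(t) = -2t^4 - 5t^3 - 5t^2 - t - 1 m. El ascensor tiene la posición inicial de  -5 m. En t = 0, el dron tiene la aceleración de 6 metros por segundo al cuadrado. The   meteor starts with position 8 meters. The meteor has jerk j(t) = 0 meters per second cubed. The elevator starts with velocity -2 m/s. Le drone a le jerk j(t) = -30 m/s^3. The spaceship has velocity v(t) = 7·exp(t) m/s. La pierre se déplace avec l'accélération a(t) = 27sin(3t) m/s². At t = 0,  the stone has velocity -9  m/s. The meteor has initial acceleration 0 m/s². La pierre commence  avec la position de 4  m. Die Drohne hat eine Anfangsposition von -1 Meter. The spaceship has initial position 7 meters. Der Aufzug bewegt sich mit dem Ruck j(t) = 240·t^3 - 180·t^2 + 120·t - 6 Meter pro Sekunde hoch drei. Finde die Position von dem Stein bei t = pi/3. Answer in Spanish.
Necesitamos integrar nuestra ecuación de la aceleración a(t) = 27·sin(3·t) 2 veces. La integral de la aceleración, con v(0) = -9, da la velocidad: v(t) = -9·cos(3·t). La antiderivada de la velocidad, con x(0) = 4, da la posición: x(t) = 4 - 3·sin(3·t). De la ecuación de la posición x(t) = 4 - 3·sin(3·t), sustituimos t = pi/3 para obtener x = 4.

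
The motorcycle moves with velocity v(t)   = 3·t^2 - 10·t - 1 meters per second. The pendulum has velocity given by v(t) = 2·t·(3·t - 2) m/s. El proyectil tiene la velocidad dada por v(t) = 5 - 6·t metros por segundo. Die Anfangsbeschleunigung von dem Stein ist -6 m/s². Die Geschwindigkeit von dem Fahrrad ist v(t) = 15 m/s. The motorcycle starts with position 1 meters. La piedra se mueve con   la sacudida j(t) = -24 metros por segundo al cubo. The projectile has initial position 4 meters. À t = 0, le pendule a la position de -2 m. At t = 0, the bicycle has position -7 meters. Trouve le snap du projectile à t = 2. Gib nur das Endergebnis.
Le snap à t = 2 est s = 0.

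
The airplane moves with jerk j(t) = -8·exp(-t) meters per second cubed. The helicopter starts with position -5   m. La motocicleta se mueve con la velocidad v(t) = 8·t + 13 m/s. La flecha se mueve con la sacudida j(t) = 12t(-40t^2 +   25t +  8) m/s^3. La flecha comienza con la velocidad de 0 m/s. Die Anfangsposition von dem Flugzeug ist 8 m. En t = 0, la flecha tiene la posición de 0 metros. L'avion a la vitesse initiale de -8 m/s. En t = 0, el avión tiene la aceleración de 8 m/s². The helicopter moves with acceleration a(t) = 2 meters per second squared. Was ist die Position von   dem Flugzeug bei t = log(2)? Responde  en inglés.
Starting from jerk j(t) = -8·exp(-t), we take 3 integrals. Taking ∫j(t)dt and applying a(0) = 8, we find a(t) = 8·exp(-t). Finding the antiderivative of a(t) and using v(0) = -8: v(t) = -8·exp(-t). The antiderivative of velocity is position. Using x(0) = 8, we get x(t) = 8·exp(-t). From the given position equation x(t) = 8·exp(-t), we substitute t = log(2) to get x = 4.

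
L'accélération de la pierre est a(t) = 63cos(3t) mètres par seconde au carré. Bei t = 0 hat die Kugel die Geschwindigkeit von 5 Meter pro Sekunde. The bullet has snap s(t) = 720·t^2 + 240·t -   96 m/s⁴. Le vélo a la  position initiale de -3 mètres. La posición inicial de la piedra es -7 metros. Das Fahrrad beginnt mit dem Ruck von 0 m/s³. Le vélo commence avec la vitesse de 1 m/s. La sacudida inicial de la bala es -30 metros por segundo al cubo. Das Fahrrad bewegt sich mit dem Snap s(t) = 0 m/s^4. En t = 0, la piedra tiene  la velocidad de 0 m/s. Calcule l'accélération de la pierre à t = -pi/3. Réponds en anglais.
From the given acceleration equation a(t) = 63·cos(3·t), we substitute t = -pi/3 to get a = -63.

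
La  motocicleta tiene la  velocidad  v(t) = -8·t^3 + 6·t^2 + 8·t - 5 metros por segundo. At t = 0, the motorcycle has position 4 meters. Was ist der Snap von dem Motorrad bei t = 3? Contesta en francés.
En partant de la vitesse v(t) = -8·t^3 + 6·t^2 + 8·t - 5, nous prenons 3 dérivées. En prenant d/dt de v(t), nous trouvons a(t) = -24·t^2 + 12·t + 8. En dérivant l'accélération, nous obtenons le jerk: j(t) = 12 - 48·t. En dérivant le jerk, nous obtenons le snap: s(t) = -48. En utilisant s(t) = -48 et en substituant t = 3, nous trouvons s = -48.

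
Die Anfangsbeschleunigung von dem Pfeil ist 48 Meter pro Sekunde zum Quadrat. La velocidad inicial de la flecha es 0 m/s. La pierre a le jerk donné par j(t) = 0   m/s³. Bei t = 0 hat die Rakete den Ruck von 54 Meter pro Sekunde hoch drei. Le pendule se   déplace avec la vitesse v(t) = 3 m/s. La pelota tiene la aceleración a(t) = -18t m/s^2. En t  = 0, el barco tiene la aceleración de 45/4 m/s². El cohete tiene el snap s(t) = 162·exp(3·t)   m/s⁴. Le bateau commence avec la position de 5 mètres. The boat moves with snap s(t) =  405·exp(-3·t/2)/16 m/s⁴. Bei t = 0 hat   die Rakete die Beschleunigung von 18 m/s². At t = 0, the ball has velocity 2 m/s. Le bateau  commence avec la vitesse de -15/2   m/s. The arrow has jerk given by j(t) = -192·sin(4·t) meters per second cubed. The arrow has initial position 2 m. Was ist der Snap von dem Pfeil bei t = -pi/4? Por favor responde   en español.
Partiendo de la sacudida j(t) = -192·sin(4·t), tomamos 1 derivada. La derivada de la sacudida da el snap: s(t) = -768·cos(4·t). De la ecuación del snap s(t) = -768·cos(4·t), sustituimos t = -pi/4 para obtener s = 768.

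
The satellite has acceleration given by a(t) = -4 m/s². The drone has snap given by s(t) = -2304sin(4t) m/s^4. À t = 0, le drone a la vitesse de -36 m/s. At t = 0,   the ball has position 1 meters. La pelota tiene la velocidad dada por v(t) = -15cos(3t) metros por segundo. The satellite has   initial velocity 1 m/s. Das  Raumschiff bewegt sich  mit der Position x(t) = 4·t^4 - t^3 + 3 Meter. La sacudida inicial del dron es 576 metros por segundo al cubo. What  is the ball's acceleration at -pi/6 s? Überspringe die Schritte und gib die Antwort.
The acceleration at t = -pi/6 is a = -45.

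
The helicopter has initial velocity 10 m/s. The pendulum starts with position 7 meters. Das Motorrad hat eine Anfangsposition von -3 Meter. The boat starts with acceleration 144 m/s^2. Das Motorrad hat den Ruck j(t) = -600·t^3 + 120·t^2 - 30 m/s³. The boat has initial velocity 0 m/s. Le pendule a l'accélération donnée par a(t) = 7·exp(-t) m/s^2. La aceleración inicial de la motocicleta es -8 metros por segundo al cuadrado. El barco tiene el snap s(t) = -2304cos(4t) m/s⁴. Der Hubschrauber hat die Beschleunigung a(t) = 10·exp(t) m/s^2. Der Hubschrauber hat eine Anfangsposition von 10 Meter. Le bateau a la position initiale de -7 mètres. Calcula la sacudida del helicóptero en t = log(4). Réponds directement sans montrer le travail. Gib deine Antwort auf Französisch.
À t = log(4), j = 40.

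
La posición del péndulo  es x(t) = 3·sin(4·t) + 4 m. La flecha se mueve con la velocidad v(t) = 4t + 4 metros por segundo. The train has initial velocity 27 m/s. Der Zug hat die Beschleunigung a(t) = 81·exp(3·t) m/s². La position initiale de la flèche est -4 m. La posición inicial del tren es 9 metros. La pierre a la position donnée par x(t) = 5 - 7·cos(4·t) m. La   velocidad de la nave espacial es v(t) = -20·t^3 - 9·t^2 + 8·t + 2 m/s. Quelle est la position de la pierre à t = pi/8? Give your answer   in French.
De l'équation de la position x(t) = 5 - 7·cos(4·t), nous substituons t = pi/8 pour obtenir x = 5.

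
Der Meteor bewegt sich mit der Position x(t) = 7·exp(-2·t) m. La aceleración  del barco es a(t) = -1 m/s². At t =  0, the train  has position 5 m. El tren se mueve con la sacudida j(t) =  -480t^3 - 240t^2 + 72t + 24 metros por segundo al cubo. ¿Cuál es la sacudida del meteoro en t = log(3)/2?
Partiendo de la posición x(t) = 7·exp(-2·t), tomamos 3 derivadas. Tomando d/dt de x(t), encontramos v(t) = -14·exp(-2·t). Tomando d/dt de v(t), encontramos a(t) = 28·exp(-2·t). Tomando d/dt de a(t), encontramos j(t) = -56·exp(-2·t). Usando j(t) = -56·exp(-2·t) y sustituyendo t = log(3)/2, encontramos j = -56/3.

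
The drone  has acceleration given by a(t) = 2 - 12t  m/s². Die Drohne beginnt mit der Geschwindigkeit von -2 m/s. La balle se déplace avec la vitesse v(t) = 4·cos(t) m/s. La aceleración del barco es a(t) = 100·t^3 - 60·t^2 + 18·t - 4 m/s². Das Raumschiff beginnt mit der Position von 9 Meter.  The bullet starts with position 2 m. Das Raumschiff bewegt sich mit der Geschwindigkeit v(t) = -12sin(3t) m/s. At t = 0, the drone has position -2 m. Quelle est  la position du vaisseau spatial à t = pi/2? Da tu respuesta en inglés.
To solve this, we need to take 1 integral of our velocity equation v(t) = -12·sin(3·t). The integral of velocity is position. Using x(0) = 9, we get x(t) = 4·cos(3·t) + 5. From the given position equation x(t) = 4·cos(3·t) + 5, we substitute t = pi/2 to get x = 5.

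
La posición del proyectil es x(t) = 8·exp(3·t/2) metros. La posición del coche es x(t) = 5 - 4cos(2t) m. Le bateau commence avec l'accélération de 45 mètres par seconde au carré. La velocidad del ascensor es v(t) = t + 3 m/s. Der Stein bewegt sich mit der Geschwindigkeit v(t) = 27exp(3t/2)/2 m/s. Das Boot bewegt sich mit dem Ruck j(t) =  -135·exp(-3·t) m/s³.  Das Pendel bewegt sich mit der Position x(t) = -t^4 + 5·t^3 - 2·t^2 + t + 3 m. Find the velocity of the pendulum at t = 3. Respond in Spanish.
Partiendo de la posición x(t) = -t^4 + 5·t^3 - 2·t^2 + t + 3, tomamos 1 derivada. La derivada de la posición da la velocidad: v(t) = -4·t^3 + 15·t^2 - 4·t + 1. De la ecuación de la velocidad v(t) = -4·t^3 + 15·t^2 - 4·t + 1, sustituimos t = 3 para obtener v = 16.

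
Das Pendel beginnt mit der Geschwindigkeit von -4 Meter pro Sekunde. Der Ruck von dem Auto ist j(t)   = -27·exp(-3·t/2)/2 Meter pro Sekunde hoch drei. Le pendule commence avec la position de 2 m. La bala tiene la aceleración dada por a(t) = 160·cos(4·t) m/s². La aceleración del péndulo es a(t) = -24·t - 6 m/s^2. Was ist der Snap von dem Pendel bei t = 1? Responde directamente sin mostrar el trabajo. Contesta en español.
La respuesta es 0.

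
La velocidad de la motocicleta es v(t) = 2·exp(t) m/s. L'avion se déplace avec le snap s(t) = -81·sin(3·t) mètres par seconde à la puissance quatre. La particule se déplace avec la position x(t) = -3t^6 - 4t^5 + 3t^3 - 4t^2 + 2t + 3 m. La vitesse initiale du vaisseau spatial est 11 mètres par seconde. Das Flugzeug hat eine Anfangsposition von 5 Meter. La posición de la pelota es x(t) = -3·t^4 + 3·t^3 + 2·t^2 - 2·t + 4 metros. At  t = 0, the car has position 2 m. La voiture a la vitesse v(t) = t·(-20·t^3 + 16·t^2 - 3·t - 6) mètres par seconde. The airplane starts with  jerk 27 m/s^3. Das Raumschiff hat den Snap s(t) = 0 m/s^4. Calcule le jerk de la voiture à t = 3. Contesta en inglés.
We must differentiate our velocity equation v(t) = t·(-20·t^3 + 16·t^2 - 3·t - 6) 2 times. Differentiating velocity, we get acceleration: a(t) = -20·t^3 + 16·t^2 + t·(-60·t^2 + 32·t - 3) - 3·t - 6. Differentiating acceleration, we get jerk: j(t) = -120·t^2 + t·(32 - 120·t) + 64·t - 6. Using j(t) = -120·t^2 + t·(32 - 120·t) + 64·t - 6 and substituting t = 3, we find j = -1878.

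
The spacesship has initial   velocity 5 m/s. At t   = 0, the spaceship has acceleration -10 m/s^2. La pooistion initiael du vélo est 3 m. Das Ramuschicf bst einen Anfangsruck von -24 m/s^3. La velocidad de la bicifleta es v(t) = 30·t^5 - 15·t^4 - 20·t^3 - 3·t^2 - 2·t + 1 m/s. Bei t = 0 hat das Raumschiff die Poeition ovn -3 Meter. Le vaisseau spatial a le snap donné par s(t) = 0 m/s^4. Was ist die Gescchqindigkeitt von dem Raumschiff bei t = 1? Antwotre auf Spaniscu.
Debemos encontrar la antiderivada de nuestra ecuación del snap s(t) = 0 3 veces. La antiderivada del snap, con j(0) = -24, da la sacudida: j(t) = -24. Integrando la sacudida y usando la condición inicial a(0) = -10, obtenemos a(t) = -24·t - 10. Tomando ∫a(t)dt y aplicando v(0) = 5, encontramos v(t) = -12·t^2 - 10·t + 5. Tenemos la velocidad v(t) = -12·t^2 - 10·t + 5. Sustituyendo t = 1: v(1) = -17.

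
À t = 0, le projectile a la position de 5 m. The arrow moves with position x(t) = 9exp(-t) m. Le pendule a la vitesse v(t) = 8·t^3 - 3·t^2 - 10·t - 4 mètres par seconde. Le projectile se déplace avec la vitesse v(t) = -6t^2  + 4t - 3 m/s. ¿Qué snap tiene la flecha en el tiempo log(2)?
Para resolver esto, necesitamos tomar 4 derivadas de nuestra ecuación de la posición x(t) = 9·exp(-t). Tomando d/dt de x(t), encontramos v(t) = -9·exp(-t). La derivada de la velocidad da la aceleración: a(t) = 9·exp(-t). Derivando la aceleración, obtenemos la sacudida: j(t) = -9·exp(-t). La derivada de la sacudida da el snap: s(t) = 9·exp(-t). Tenemos el snap s(t) = 9·exp(-t). Sustituyendo t = log(2): s(log(2)) = 9/2.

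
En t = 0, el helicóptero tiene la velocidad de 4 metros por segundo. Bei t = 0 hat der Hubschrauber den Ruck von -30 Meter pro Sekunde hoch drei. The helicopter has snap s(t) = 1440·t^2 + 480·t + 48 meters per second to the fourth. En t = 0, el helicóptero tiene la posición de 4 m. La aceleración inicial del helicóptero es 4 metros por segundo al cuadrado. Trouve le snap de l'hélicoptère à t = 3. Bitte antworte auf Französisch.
En utilisant s(t) = 1440·t^2 + 480·t + 48 et en substituant t = 3, nous trouvons s = 14448.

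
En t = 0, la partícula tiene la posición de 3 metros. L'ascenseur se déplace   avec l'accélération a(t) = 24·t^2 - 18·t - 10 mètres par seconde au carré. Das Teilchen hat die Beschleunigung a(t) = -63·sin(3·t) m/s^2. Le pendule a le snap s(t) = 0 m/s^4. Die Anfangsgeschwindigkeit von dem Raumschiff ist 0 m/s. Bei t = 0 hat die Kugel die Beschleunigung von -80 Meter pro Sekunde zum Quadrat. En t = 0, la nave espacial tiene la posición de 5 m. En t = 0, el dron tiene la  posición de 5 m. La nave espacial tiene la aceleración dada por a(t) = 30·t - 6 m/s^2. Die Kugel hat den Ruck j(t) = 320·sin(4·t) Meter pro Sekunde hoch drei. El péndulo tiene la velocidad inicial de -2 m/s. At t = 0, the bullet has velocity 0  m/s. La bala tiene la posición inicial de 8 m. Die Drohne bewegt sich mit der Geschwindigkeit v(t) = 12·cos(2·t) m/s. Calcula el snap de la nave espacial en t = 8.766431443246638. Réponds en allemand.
Um dies zu lösen, müssen wir 2 Ableitungen unserer Gleichung für die Beschleunigung a(t) = 30·t - 6 nehmen. Die Ableitung von der Beschleunigung ergibt den Ruck: j(t) = 30. Mit d/dt von j(t) finden wir s(t) = 0. Mit s(t) = 0 und Einsetzen von t = 8.766431443246638, finden wir s = 0.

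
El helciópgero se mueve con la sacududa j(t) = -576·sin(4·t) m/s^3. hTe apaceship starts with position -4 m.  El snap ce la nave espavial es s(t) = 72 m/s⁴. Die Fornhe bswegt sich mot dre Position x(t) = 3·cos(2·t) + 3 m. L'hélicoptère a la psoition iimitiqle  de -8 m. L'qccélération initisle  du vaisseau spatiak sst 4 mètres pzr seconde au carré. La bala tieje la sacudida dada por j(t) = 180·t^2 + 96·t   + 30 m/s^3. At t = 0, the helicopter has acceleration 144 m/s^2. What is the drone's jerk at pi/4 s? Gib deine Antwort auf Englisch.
Starting from position x(t) = 3·cos(2·t) + 3, we take 3 derivatives. Taking d/dt of x(t), we find v(t) = -6·sin(2·t). Differentiating velocity, we get acceleration: a(t) = -12·cos(2·t). Differentiating acceleration, we get jerk: j(t) = 24·sin(2·t). Using j(t) = 24·sin(2·t) and substituting t = pi/4, we find j = 24.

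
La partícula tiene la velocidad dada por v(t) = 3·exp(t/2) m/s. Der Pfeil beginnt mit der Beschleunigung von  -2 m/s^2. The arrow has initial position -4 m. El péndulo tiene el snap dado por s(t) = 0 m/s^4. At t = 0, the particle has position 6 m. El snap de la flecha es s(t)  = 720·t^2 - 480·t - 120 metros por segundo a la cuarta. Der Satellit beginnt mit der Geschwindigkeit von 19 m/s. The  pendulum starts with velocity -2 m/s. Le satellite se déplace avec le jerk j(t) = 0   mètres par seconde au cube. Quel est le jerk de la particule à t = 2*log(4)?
En partant de la vitesse v(t) = 3·exp(t/2), nous prenons 2 dérivées. En prenant d/dt de v(t), nous trouvons a(t) = 3·exp(t/2)/2. La dérivée de l'accélération donne le jerk: j(t) = 3·exp(t/2)/4. Nous avons le jerk j(t) = 3·exp(t/2)/4. En substituant t = 2*log(4): j(2*log(4)) = 3.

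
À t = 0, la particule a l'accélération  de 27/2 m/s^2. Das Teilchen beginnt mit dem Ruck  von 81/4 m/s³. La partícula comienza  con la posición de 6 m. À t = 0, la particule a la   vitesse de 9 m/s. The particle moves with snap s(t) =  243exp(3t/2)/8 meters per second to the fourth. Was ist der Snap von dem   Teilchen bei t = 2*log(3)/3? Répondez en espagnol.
Tenemos el snap s(t) = 243·exp(3·t/2)/8. Sustituyendo t = 2*log(3)/3: s(2*log(3)/3) = 729/8.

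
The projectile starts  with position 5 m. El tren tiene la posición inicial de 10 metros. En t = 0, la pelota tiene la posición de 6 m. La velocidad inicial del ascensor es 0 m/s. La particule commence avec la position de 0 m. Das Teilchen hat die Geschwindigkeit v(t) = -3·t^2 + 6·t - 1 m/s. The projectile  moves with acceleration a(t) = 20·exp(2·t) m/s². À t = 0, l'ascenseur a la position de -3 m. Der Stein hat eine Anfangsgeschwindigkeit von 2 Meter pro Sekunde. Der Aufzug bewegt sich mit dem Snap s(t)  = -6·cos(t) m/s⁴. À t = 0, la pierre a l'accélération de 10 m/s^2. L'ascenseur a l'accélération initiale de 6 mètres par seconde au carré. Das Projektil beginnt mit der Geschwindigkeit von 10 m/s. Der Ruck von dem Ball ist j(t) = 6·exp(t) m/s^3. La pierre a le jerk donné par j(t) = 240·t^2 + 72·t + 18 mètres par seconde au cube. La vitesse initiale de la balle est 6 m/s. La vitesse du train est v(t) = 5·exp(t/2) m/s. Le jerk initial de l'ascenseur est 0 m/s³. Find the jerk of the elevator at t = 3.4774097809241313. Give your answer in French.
En partant du snap s(t) = -6·cos(t), nous prenons 1 intégrale. En prenant ∫s(t)dt et en appliquant j(0) = 0, nous trouvons j(t) = -6·sin(t). De l'équation du jerk j(t) = -6·sin(t), nous substituons t = 3.4774097809241313 pour obtenir j = 1.97724458104654.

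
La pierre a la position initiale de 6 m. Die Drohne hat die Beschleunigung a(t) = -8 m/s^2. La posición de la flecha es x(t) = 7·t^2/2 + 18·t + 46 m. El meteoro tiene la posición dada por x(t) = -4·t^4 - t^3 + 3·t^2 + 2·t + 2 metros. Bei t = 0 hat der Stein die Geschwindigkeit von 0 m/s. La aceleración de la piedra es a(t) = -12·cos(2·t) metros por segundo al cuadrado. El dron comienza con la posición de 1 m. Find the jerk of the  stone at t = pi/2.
Starting from acceleration a(t) = -12·cos(2·t), we take 1 derivative. Differentiating acceleration, we get jerk: j(t) = 24·sin(2·t). Using j(t) = 24·sin(2·t) and substituting t = pi/2, we find j = 0.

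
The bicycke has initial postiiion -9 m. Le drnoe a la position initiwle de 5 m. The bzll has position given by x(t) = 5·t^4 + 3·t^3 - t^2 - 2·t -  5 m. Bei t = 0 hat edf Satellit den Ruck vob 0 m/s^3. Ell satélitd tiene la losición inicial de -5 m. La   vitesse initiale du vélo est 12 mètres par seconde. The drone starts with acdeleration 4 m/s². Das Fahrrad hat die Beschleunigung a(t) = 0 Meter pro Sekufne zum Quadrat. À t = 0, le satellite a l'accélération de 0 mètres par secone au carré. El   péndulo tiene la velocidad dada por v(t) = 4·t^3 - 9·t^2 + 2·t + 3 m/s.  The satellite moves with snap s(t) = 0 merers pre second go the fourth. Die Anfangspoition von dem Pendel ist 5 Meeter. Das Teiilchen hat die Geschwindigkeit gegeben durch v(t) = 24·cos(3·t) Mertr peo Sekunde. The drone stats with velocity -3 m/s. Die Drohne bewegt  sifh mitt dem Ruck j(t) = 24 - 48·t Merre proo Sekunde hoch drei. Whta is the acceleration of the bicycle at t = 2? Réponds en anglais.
Using a(t) = 0 and substituting t = 2, we find a = 0.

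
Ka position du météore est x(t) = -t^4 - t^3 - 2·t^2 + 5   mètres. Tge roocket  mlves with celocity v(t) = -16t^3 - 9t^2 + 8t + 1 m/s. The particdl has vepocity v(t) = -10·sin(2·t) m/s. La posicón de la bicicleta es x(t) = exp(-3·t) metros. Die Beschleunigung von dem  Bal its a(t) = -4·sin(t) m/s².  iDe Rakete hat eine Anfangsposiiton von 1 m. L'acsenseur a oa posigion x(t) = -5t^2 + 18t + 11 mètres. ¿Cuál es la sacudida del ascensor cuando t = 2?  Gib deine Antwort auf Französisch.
Pour résoudre ceci, nous devons prendre 3 dérivées de notre équation de la position x(t) = -5·t^2 + 18·t + 11. La dérivée de la position donne la vitesse: v(t) = 18 - 10·t. En dérivant la vitesse, nous obtenons l'accélération: a(t) = -10. En dérivant l'accélération, nous obtenons le jerk: j(t) = 0. Nous avons le jerk j(t) = 0. En substituant t = 2: j(2) = 0.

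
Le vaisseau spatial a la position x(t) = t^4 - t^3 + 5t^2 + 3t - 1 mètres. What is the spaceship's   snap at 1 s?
We must differentiate our position equation x(t) = t^4 - t^3 + 5·t^2 + 3·t - 1 4 times. Differentiating position, we get velocity: v(t) = 4·t^3 - 3·t^2 + 10·t + 3. Differentiating velocity, we get acceleration: a(t) = 12·t^2 - 6·t + 10. Taking d/dt of a(t), we find j(t) = 24·t - 6. Taking d/dt of j(t), we find s(t) = 24. From the given snap equation s(t) = 24, we substitute t = 1 to get s = 24.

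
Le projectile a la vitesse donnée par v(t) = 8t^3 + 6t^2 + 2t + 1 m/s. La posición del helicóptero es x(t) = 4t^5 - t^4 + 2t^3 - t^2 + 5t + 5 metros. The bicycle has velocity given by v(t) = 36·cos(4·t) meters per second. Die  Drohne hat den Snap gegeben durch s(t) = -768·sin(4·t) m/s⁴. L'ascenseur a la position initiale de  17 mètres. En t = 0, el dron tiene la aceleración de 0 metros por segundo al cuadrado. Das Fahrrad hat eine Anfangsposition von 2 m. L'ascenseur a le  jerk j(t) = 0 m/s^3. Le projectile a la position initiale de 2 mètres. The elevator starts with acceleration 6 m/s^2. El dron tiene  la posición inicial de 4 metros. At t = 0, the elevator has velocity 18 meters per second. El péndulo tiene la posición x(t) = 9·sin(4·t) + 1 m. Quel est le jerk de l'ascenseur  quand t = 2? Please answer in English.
We have jerk j(t) = 0. Substituting t = 2: j(2) = 0.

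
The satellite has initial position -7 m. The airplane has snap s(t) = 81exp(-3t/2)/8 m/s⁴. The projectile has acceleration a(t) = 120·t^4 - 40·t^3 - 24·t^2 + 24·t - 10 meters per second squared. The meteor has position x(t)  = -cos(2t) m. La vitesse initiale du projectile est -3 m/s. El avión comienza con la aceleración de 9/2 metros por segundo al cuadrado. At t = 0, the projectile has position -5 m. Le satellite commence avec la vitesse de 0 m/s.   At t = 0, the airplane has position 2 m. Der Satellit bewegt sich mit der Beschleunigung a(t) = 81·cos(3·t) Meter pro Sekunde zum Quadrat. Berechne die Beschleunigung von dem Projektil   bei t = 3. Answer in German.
Mit a(t) = 120·t^4 - 40·t^3 - 24·t^2 + 24·t - 10 und Einsetzen von t = 3, finden wir a = 8486.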